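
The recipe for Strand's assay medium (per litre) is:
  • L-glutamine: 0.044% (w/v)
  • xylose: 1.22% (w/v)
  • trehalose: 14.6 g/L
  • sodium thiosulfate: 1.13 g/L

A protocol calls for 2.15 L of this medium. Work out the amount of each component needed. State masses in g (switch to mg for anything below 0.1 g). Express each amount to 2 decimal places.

L-glutamine 0.95 g; xylose 26.23 g; trehalose 31.39 g; sodium thiosulfate 2.43 g

Working volume: 2.15 L.
L-glutamine: 0.044% w/v = 0.44 g/L → 0.44 × 2.15 L = 0.95 g
xylose: 1.22% w/v = 12.2 g/L → 12.2 × 2.15 L = 26.23 g
trehalose: 14.6 g/L × 2.15 L = 31.39 g
sodium thiosulfate: 1.13 g/L × 2.15 L = 2.43 g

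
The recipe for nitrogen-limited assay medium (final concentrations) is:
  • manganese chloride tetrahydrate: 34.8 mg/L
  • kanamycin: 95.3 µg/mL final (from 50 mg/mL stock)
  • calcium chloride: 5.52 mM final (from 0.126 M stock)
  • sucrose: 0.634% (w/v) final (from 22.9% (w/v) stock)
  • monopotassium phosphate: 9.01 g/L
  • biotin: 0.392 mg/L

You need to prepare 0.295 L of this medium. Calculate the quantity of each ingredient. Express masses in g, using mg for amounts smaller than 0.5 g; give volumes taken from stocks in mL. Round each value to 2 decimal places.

manganese chloride tetrahydrate 10.27 mg; kanamycin 0.56 mL; calcium chloride 12.92 mL; sucrose 8.17 mL; monopotassium phosphate 2.66 g; biotin 0.12 mg

Scale factor relative to 1 L: 0.295.
manganese chloride tetrahydrate: 34.8 mg/L × 0.295 L = 10.27 mg
kanamycin: C1V1 = C2V2 → 95.3 µg/mL × 295 mL ÷ 50000 µg/mL = 0.56 mL
calcium chloride: dilute stock: 5.52 mM × 295 mL ÷ 126 mM = 12.92 mL
sucrose: C1V1 = C2V2 → 0.634% ÷ 22.9% × 295 mL = 8.17 mL
monopotassium phosphate: 9.01 g/L × 0.295 L = 2.66 g
biotin: 0.392 mg/L × 0.295 L = 0.12 mg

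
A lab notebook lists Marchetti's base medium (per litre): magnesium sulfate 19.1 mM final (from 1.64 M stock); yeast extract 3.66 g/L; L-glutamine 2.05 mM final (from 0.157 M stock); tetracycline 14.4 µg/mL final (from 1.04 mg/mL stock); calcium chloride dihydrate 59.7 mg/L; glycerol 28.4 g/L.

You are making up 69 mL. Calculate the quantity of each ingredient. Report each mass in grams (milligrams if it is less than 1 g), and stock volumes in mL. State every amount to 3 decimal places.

Scale factor relative to 1 L: 0.069.
magnesium sulfate: dilute stock: 19.1 mM × 69 mL ÷ 1640 mM = 0.804 mL
yeast extract: 3.66 g/L × 0.069 L = 0.25254 g = 252.540 mg
L-glutamine: V = C2·V2/C1 = 2.05 mM × 69 mL ÷ 157 mM = 0.901 mL
tetracycline: C1V1 = C2V2 → 14.4 µg/mL × 69 mL ÷ 1040 µg/mL = 0.955 mL
calcium chloride dihydrate: 59.7 mg/L × 0.069 L = 4.119 mg
glycerol: 28.4 g/L × 0.069 L = 1.960 g

magnesium sulfate 0.804 mL; yeast extract 252.540 mg; L-glutamine 0.901 mL; tetracycline 0.955 mL; calcium chloride dihydrate 4.119 mg; glycerol 1.960 g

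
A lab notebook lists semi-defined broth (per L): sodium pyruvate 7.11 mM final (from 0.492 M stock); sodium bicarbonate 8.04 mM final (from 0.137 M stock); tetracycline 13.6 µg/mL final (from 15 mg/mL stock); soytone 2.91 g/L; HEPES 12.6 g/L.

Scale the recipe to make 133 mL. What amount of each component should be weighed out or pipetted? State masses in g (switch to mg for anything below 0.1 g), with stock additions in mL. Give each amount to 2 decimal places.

sodium pyruvate 1.92 mL; sodium bicarbonate 7.81 mL; tetracycline 0.12 mL; soytone 0.39 g; HEPES 1.68 g

Target volume = 133 mL = 0.133 L.
sodium pyruvate: C1V1 = C2V2 → 7.11 mM × 133 mL ÷ 492 mM = 1.92 mL
sodium bicarbonate: C1V1 = C2V2 → 8.04 mM × 133 mL ÷ 137 mM = 7.81 mL
tetracycline: V = C2·V2/C1 = 13.6 µg/mL × 133 mL ÷ 15000 µg/mL = 0.12 mL
soytone: 2.91 g/L × 0.133 L = 0.39 g
HEPES: 12.6 g/L × 0.133 L = 1.68 g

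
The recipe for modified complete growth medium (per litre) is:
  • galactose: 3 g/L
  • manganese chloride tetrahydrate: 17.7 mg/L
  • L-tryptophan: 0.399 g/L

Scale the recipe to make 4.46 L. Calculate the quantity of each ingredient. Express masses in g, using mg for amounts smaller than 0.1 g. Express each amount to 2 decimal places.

Working volume: 4.46 L.
galactose: 3 g/L × 4.46 L = 13.38 g
manganese chloride tetrahydrate: 17.7 mg/L × 4.46 L = 78.94 mg
L-tryptophan: 0.399 g/L × 4.46 L = 1.78 g

galactose 13.38 g; manganese chloride tetrahydrate 78.94 mg; L-tryptophan 1.78 g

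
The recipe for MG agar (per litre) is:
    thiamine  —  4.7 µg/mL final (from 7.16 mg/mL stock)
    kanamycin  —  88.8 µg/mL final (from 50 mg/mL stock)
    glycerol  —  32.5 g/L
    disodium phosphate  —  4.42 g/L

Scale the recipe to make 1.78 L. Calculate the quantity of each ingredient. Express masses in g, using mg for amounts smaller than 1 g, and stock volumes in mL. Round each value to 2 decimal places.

thiamine 1.17 mL; kanamycin 3.16 mL; glycerol 57.85 g; disodium phosphate 7.87 g

Working volume: 1.78 L.
thiamine: V = C2·V2/C1 = 4.7 µg/mL × 1780 mL ÷ 7160 µg/mL = 1.17 mL
kanamycin: dilute stock: 88.8 µg/mL × 1780 mL ÷ 50000 µg/mL = 3.16 mL
glycerol: 32.5 g/L × 1.78 L = 57.85 g
disodium phosphate: 4.42 g/L × 1.78 L = 7.87 g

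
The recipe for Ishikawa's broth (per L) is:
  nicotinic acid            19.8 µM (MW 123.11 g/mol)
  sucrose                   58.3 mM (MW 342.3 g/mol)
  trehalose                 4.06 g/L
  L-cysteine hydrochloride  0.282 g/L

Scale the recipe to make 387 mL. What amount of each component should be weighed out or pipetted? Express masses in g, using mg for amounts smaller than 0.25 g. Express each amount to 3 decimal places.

Scale factor relative to 1 L: 0.387.
nicotinic acid: 19.8 µmol/L × 123.11 g/mol × 0.387 L ÷ 1000 = 0.943 mg
sucrose: 58.3 mmol/L × 342.3 g/mol × 0.387 L ÷ 1000 = 7.723 g
trehalose: 4.06 g/L × 0.387 L = 1.571 g
L-cysteine hydrochloride: 0.282 g/L × 0.387 L = 0.109134 g = 109.134 mg

nicotinic acid 0.943 mg; sucrose 7.723 g; trehalose 1.571 g; L-cysteine hydrochloride 109.134 mg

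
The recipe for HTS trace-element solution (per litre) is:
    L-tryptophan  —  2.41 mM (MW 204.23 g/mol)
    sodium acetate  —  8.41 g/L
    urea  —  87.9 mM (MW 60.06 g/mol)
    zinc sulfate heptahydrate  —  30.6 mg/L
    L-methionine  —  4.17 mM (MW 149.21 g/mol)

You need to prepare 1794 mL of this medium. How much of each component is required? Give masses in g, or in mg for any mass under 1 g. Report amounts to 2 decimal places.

L-tryptophan 883.00 mg; sodium acetate 15.09 g; urea 9.47 g; zinc sulfate heptahydrate 54.90 mg; L-methionine 1.12 g

Scale factor relative to 1 L: 1.794.
L-tryptophan: 2.41 mmol/L × 204.23 mg/mmol × 1.794 L = 883.00 mg
sodium acetate: 8.41 g/L × 1.794 L = 15.09 g
urea: 87.9 mmol/L × 60.06 g/mol × 1.794 L ÷ 1000 = 9.47 g
zinc sulfate heptahydrate: 30.6 mg/L × 1.794 L = 54.90 mg
L-methionine: 4.17 mmol/L × 149.21 g/mol × 1.794 L ÷ 1000 = 1.12 g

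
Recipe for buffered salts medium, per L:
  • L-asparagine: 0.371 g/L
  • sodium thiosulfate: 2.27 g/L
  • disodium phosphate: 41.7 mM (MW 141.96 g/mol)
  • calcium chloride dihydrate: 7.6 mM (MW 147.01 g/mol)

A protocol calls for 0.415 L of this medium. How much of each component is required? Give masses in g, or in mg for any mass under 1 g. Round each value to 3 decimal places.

Working volume: 0.415 L.
L-asparagine: 0.371 g/L × 0.415 L = 0.153965 g = 153.965 mg
sodium thiosulfate: 2.27 g/L × 0.415 L = 0.94205 g = 942.050 mg
disodium phosphate: 41.7 mmol/L × 141.96 g/mol × 0.415 L ÷ 1000 = 2.457 g
calcium chloride dihydrate: 7.6 mmol/L × 147.01 mg/mmol × 0.415 L = 463.670 mg

L-asparagine 153.965 mg; sodium thiosulfate 942.050 mg; disodium phosphate 2.457 g; calcium chloride dihydrate 463.670 mg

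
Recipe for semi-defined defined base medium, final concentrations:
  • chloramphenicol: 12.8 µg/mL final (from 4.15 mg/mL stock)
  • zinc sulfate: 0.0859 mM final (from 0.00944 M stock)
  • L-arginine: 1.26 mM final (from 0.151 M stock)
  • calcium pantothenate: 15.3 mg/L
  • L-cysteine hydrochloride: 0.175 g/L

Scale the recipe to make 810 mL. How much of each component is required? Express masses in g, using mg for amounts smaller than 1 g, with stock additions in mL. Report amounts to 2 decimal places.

Working volume: 810 mL = 0.81 L.
chloramphenicol: C1V1 = C2V2 → 12.8 µg/mL × 810 mL ÷ 4150 µg/mL = 2.50 mL
zinc sulfate: V = C2·V2/C1 = 0.0859 mM × 810 mL ÷ 9.44 mM = 7.37 mL
L-arginine: dilute stock: 1.26 mM × 810 mL ÷ 151 mM = 6.76 mL
calcium pantothenate: 15.3 mg/L × 0.81 L = 12.39 mg
L-cysteine hydrochloride: 0.175 g/L × 0.81 L = 0.14175 g = 141.75 mg

chloramphenicol 2.50 mL; zinc sulfate 7.37 mL; L-arginine 6.76 mL; calcium pantothenate 12.39 mg; L-cysteine hydrochloride 141.75 mg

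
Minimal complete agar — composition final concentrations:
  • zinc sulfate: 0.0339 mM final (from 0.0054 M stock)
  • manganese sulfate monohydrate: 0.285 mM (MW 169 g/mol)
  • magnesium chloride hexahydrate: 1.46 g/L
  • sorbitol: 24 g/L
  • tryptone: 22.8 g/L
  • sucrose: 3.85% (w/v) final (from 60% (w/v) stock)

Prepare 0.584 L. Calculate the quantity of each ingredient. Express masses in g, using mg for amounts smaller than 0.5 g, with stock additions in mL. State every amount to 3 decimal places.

zinc sulfate 3.666 mL; manganese sulfate monohydrate 28.128 mg; magnesium chloride hexahydrate 0.853 g; sorbitol 14.016 g; tryptone 13.315 g; sucrose 37.473 mL

Scale factor relative to 1 L: 0.584.
zinc sulfate: dilute stock: 0.0339 mM × 584 mL ÷ 5.4 mM = 3.666 mL
manganese sulfate monohydrate: 0.285 mmol/L × 169 mg/mmol × 0.584 L = 28.128 mg
magnesium chloride hexahydrate: 1.46 g/L × 0.584 L = 0.853 g
sorbitol: 24 g/L × 0.584 L = 14.016 g
tryptone: 22.8 g/L × 0.584 L = 13.315 g
sucrose: V = C2·V2/C1 = 3.85% ÷ 60% × 584 mL = 37.473 mL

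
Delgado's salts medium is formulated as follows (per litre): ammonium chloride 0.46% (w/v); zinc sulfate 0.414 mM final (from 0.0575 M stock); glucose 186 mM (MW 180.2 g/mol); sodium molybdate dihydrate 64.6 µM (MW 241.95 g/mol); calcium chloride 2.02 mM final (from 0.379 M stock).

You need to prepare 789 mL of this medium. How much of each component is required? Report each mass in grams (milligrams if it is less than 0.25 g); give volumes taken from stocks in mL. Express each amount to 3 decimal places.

Target volume = 789 mL = 0.789 L.
ammonium chloride: 0.46 g per 100 mL × 789 mL ÷ 100 = 3.629 g
zinc sulfate: V = C2·V2/C1 = 0.414 mM × 789 mL ÷ 57.5 mM = 5.681 mL
glucose: 186 mmol/L × 180.2 g/mol × 0.789 L ÷ 1000 = 26.445 g
sodium molybdate dihydrate: 64.6 µmol/L × 241.95 g/mol × 0.789 L ÷ 1000 = 12.332 mg
calcium chloride: dilute stock: 2.02 mM × 789 mL ÷ 379 mM = 4.205 mL

ammonium chloride 3.629 g; zinc sulfate 5.681 mL; glucose 26.445 g; sodium molybdate dihydrate 12.332 mg; calcium chloride 4.205 mL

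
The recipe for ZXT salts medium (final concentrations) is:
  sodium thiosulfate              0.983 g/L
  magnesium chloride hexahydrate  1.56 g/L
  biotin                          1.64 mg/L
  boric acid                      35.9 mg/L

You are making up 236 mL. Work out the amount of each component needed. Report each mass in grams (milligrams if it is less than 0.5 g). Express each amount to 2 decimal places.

sodium thiosulfate 231.99 mg; magnesium chloride hexahydrate 368.16 mg; biotin 0.39 mg; boric acid 8.47 mg

Scale factor relative to 1 L: 0.236.
sodium thiosulfate: 0.983 g/L × 0.236 L = 0.231988 g = 231.99 mg
magnesium chloride hexahydrate: 1.56 g/L × 0.236 L = 0.36816 g = 368.16 mg
biotin: 1.64 mg/L × 0.236 L = 0.39 mg
boric acid: 35.9 mg/L × 0.236 L = 8.47 mg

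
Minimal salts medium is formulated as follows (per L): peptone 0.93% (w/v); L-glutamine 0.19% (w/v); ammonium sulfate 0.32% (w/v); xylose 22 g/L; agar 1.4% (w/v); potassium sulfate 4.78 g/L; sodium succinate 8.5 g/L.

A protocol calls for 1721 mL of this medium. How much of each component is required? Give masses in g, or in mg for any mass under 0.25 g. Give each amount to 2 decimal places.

peptone 16.01 g; L-glutamine 3.27 g; ammonium sulfate 5.51 g; xylose 37.86 g; agar 24.09 g; potassium sulfate 8.23 g; sodium succinate 14.63 g

Working volume: 1721 mL = 1.721 L.
peptone: 0.93 g per 100 mL × 1721 mL ÷ 100 = 16.01 g
L-glutamine: 0.19 g per 100 mL × 1721 mL ÷ 100 = 3.27 g
ammonium sulfate: 0.32% w/v = 3.2 g/L → 3.2 × 1.721 L = 5.51 g
xylose: 22 g/L × 1.721 L = 37.86 g
agar: 1.4 g per 100 mL × 1721 mL ÷ 100 = 24.09 g
potassium sulfate: 4.78 g/L × 1.721 L = 8.23 g
sodium succinate: 8.5 g/L × 1.721 L = 14.63 g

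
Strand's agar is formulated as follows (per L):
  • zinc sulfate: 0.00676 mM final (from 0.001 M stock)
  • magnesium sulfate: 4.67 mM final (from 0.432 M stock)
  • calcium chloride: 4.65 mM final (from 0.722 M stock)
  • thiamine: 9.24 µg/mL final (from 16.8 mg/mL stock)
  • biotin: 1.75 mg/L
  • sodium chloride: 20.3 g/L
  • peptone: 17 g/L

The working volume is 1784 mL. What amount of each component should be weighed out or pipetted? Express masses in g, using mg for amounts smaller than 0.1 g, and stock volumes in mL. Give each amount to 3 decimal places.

zinc sulfate 12.060 mL; magnesium sulfate 19.285 mL; calcium chloride 11.490 mL; thiamine 0.981 mL; biotin 3.122 mg; sodium chloride 36.215 g; peptone 30.328 g

Working volume: 1784 mL = 1.784 L.
zinc sulfate: dilute stock: 0.00676 mM × 1784 mL ÷ 1 mM = 12.060 mL
magnesium sulfate: C1V1 = C2V2 → 4.67 mM × 1784 mL ÷ 432 mM = 19.285 mL
calcium chloride: C1V1 = C2V2 → 4.65 mM × 1784 mL ÷ 722 mM = 11.490 mL
thiamine: dilute stock: 9.24 µg/mL × 1784 mL ÷ 16800 µg/mL = 0.981 mL
biotin: 1.75 mg/L × 1.784 L = 3.122 mg
sodium chloride: 20.3 g/L × 1.784 L = 36.215 g
peptone: 17 g/L × 1.784 L = 30.328 g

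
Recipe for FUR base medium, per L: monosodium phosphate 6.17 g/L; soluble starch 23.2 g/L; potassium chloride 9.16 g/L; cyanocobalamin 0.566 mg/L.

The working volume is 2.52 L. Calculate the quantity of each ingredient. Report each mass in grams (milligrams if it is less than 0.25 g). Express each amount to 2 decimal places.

Scale factor relative to 1 L: 2.52.
monosodium phosphate: 6.17 g/L × 2.52 L = 15.55 g
soluble starch: 23.2 g/L × 2.52 L = 58.46 g
potassium chloride: 9.16 g/L × 2.52 L = 23.08 g
cyanocobalamin: 0.566 mg/L × 2.52 L = 1.43 mg

monosodium phosphate 15.55 g; soluble starch 58.46 g; potassium chloride 23.08 g; cyanocobalamin 1.43 mg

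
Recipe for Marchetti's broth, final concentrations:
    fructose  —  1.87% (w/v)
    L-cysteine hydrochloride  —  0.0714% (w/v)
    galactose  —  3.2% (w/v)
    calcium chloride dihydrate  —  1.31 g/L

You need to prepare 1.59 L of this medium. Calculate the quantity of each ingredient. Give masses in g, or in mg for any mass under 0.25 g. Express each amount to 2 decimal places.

fructose 29.73 g; L-cysteine hydrochloride 1.14 g; galactose 50.88 g; calcium chloride dihydrate 2.08 g

Scale factor relative to 1 L: 1.59.
fructose: 1.87% w/v = 18.7 g/L → 18.7 × 1.59 L = 29.73 g
L-cysteine hydrochloride: 0.0714 g per 100 mL × 1590 mL ÷ 100 = 1.14 g
galactose: 3.2% w/v = 32 g/L → 32 × 1.59 L = 50.88 g
calcium chloride dihydrate: 1.31 g/L × 1.59 L = 2.08 g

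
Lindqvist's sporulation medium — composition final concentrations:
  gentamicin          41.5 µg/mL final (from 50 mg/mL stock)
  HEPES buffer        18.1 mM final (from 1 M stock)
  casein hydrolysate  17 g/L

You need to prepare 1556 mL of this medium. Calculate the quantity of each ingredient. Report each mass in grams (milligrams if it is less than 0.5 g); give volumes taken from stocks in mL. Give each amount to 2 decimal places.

gentamicin 1.29 mL; HEPES buffer 28.16 mL; casein hydrolysate 26.45 g

Target volume = 1556 mL = 1.556 L.
gentamicin: V = C2·V2/C1 = 41.5 µg/mL × 1556 mL ÷ 50000 µg/mL = 1.29 mL
HEPES buffer: C1V1 = C2V2 → 18.1 mM × 1556 mL ÷ 1000 mM = 28.16 mL
casein hydrolysate: 17 g/L × 1.556 L = 26.45 g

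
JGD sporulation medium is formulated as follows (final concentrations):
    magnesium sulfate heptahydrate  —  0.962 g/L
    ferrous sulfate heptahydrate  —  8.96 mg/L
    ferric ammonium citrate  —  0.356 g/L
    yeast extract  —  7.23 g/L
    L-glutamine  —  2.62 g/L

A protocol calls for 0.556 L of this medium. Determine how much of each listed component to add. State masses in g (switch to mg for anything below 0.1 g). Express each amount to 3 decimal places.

Working volume: 0.556 L.
magnesium sulfate heptahydrate: 0.962 g/L × 0.556 L = 0.535 g
ferrous sulfate heptahydrate: 8.96 mg/L × 0.556 L = 4.982 mg
ferric ammonium citrate: 0.356 g/L × 0.556 L = 0.198 g
yeast extract: 7.23 g/L × 0.556 L = 4.020 g
L-glutamine: 2.62 g/L × 0.556 L = 1.457 g

magnesium sulfate heptahydrate 0.535 g; ferrous sulfate heptahydrate 4.982 mg; ferric ammonium citrate 0.198 g; yeast extract 4.020 g; L-glutamine 1.457 g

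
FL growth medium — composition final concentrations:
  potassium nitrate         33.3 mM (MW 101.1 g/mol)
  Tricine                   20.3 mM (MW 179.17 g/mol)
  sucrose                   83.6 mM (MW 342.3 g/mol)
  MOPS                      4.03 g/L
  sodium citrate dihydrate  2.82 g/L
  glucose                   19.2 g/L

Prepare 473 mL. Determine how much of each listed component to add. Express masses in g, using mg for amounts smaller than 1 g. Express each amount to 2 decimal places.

Target volume = 473 mL = 0.473 L.
potassium nitrate: 33.3 mmol/L × 101.1 g/mol × 0.473 L ÷ 1000 = 1.59 g
Tricine: 20.3 mmol/L × 179.17 g/mol × 0.473 L ÷ 1000 = 1.72 g
sucrose: 83.6 mmol/L × 342.3 g/mol × 0.473 L ÷ 1000 = 13.54 g
MOPS: 4.03 g/L × 0.473 L = 1.91 g
sodium citrate dihydrate: 2.82 g/L × 0.473 L = 1.33 g
glucose: 19.2 g/L × 0.473 L = 9.08 g

potassium nitrate 1.59 g; Tricine 1.72 g; sucrose 13.54 g; MOPS 1.91 g; sodium citrate dihydrate 1.33 g; glucose 9.08 g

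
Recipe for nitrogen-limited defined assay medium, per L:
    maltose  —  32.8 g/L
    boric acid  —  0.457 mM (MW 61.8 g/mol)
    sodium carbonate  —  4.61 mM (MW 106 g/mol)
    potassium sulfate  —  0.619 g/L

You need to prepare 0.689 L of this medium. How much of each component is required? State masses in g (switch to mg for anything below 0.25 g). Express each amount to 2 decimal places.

Working volume: 0.689 L.
maltose: 32.8 g/L × 0.689 L = 22.60 g
boric acid: 0.457 mmol/L × 61.8 mg/mmol × 0.689 L = 19.46 mg
sodium carbonate: 4.61 mmol/L × 106 g/mol × 0.689 L ÷ 1000 = 0.34 g
potassium sulfate: 0.619 g/L × 0.689 L = 0.43 g

maltose 22.60 g; boric acid 19.46 mg; sodium carbonate 0.34 g; potassium sulfate 0.43 g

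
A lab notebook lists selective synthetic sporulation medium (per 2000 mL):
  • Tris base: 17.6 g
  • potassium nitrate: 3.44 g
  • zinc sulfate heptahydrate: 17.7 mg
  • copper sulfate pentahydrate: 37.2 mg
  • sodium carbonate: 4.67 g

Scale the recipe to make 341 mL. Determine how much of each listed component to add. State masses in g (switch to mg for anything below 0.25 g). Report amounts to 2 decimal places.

Tris base 3.00 g; potassium nitrate 0.59 g; zinc sulfate heptahydrate 3.02 mg; copper sulfate pentahydrate 6.34 mg; sodium carbonate 0.80 g

Scale factor = 341 mL / 2000 mL = 0.1705.
Tris base: 17.6 g × (341 mL / 2000 mL) = 3.00 g
potassium nitrate: 3.44 g × (341 mL / 2000 mL) = 0.59 g
zinc sulfate heptahydrate: 17.7 mg × (341 mL / 2000 mL) = 3.02 mg
copper sulfate pentahydrate: 37.2 mg × (341 mL / 2000 mL) = 6.34 mg
sodium carbonate: 4.67 g × (341 mL / 2000 mL) = 0.80 g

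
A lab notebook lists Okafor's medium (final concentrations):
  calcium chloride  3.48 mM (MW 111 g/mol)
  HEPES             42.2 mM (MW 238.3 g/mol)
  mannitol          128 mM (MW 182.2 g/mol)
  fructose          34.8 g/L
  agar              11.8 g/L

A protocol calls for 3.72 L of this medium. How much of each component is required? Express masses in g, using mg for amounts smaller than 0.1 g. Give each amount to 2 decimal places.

calcium chloride 1.44 g; HEPES 37.41 g; mannitol 86.76 g; fructose 129.46 g; agar 43.90 g

Working volume: 3.72 L.
calcium chloride: 3.48 mmol/L × 111 g/mol × 3.72 L ÷ 1000 = 1.44 g
HEPES: 42.2 mmol/L × 238.3 g/mol × 3.72 L ÷ 1000 = 37.41 g
mannitol: 128 mmol/L × 182.2 g/mol × 3.72 L ÷ 1000 = 86.76 g
fructose: 34.8 g/L × 3.72 L = 129.46 g
agar: 11.8 g/L × 3.72 L = 43.90 g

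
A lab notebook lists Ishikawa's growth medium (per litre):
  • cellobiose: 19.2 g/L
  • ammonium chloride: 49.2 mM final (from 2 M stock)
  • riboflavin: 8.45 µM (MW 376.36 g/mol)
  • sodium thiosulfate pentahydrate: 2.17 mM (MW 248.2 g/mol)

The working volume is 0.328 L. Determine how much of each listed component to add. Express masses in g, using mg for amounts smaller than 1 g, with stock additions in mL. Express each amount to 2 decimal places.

Scale factor relative to 1 L: 0.328.
cellobiose: 19.2 g/L × 0.328 L = 6.30 g
ammonium chloride: dilute stock: 49.2 mM × 328 mL ÷ 2000 mM = 8.07 mL
riboflavin: 8.45 µmol/L × 376.36 g/mol × 0.328 L ÷ 1000 = 1.04 mg
sodium thiosulfate pentahydrate: 2.17 mmol/L × 248.2 mg/mmol × 0.328 L = 176.66 mg

cellobiose 6.30 g; ammonium chloride 8.07 mL; riboflavin 1.04 mg; sodium thiosulfate pentahydrate 176.66 mg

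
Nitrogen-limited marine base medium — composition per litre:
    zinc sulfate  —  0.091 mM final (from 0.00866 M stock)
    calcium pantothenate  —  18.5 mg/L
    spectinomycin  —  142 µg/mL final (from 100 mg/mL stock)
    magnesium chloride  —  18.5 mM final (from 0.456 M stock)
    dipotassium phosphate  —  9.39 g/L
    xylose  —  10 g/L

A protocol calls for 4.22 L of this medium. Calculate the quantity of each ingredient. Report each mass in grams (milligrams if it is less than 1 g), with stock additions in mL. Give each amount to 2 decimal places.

zinc sulfate 44.34 mL; calcium pantothenate 78.07 mg; spectinomycin 5.99 mL; magnesium chloride 171.21 mL; dipotassium phosphate 39.63 g; xylose 42.20 g

Working volume: 4.22 L.
zinc sulfate: V = C2·V2/C1 = 0.091 mM × 4220 mL ÷ 8.66 mM = 44.34 mL
calcium pantothenate: 18.5 mg/L × 4.22 L = 78.07 mg
spectinomycin: dilute stock: 142 µg/mL × 4220 mL ÷ 100000 µg/mL = 5.99 mL
magnesium chloride: dilute stock: 18.5 mM × 4220 mL ÷ 456 mM = 171.21 mL
dipotassium phosphate: 9.39 g/L × 4.22 L = 39.63 g
xylose: 10 g/L × 4.22 L = 42.20 g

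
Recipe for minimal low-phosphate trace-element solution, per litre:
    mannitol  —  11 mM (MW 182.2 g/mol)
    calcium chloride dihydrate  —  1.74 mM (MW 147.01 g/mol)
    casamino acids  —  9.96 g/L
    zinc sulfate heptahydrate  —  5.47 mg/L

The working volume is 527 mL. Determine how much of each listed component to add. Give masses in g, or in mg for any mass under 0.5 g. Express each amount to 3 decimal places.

mannitol 1.056 g; calcium chloride dihydrate 134.805 mg; casamino acids 5.249 g; zinc sulfate heptahydrate 2.883 mg

Target volume = 527 mL = 0.527 L.
mannitol: 11 mmol/L × 182.2 g/mol × 0.527 L ÷ 1000 = 1.056 g
calcium chloride dihydrate: 1.74 mmol/L × 147.01 mg/mmol × 0.527 L = 134.805 mg
casamino acids: 9.96 g/L × 0.527 L = 5.249 g
zinc sulfate heptahydrate: 5.47 mg/L × 0.527 L = 2.883 mg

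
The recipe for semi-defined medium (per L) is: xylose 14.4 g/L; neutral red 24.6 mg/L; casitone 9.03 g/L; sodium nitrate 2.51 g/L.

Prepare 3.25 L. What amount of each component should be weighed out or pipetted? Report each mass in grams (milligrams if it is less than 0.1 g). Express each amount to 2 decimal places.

xylose 46.80 g; neutral red 79.95 mg; casitone 29.35 g; sodium nitrate 8.16 g

Working volume: 3.25 L.
xylose: 14.4 g/L × 3.25 L = 46.80 g
neutral red: 24.6 mg/L × 3.25 L = 79.95 mg
casitone: 9.03 g/L × 3.25 L = 29.35 g
sodium nitrate: 2.51 g/L × 3.25 L = 8.16 g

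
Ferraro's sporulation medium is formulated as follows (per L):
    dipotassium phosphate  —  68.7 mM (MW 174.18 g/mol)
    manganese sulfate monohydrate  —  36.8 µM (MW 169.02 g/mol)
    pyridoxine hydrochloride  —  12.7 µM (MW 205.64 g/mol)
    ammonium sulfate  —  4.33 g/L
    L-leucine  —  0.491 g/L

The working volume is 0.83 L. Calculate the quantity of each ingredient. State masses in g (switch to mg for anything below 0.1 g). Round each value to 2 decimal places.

dipotassium phosphate 9.93 g; manganese sulfate monohydrate 5.16 mg; pyridoxine hydrochloride 2.17 mg; ammonium sulfate 3.59 g; L-leucine 0.41 g

Working volume: 0.83 L.
dipotassium phosphate: 68.7 mmol/L × 174.18 g/mol × 0.83 L ÷ 1000 = 9.93 g
manganese sulfate monohydrate: 36.8 µmol/L × 169.02 g/mol × 0.83 L ÷ 1000 = 5.16 mg
pyridoxine hydrochloride: 12.7 µmol/L × 205.64 g/mol × 0.83 L ÷ 1000 = 2.17 mg
ammonium sulfate: 4.33 g/L × 0.83 L = 3.59 g
L-leucine: 0.491 g/L × 0.83 L = 0.41 g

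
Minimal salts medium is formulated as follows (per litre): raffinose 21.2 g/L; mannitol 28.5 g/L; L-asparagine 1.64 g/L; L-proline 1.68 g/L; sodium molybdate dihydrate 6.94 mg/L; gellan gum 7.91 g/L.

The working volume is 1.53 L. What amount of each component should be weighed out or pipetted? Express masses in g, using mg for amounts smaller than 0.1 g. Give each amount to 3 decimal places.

raffinose 32.436 g; mannitol 43.605 g; L-asparagine 2.509 g; L-proline 2.570 g; sodium molybdate dihydrate 10.618 mg; gellan gum 12.102 g

Working volume: 1.53 L.
raffinose: 21.2 g/L × 1.53 L = 32.436 g
mannitol: 28.5 g/L × 1.53 L = 43.605 g
L-asparagine: 1.64 g/L × 1.53 L = 2.509 g
L-proline: 1.68 g/L × 1.53 L = 2.570 g
sodium molybdate dihydrate: 6.94 mg/L × 1.53 L = 10.618 mg
gellan gum: 7.91 g/L × 1.53 L = 12.102 g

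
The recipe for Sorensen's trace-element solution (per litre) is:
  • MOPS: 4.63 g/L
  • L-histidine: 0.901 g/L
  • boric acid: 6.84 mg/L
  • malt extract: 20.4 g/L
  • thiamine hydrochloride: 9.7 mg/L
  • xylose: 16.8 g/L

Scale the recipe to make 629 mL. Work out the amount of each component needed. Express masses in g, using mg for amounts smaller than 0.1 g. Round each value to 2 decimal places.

Scale factor relative to 1 L: 0.629.
MOPS: 4.63 g/L × 0.629 L = 2.91 g
L-histidine: 0.901 g/L × 0.629 L = 0.57 g
boric acid: 6.84 mg/L × 0.629 L = 4.30 mg
malt extract: 20.4 g/L × 0.629 L = 12.83 g
thiamine hydrochloride: 9.7 mg/L × 0.629 L = 6.10 mg
xylose: 16.8 g/L × 0.629 L = 10.57 g

MOPS 2.91 g; L-histidine 0.57 g; boric acid 4.30 mg; malt extract 12.83 g; thiamine hydrochloride 6.10 mg; xylose 10.57 g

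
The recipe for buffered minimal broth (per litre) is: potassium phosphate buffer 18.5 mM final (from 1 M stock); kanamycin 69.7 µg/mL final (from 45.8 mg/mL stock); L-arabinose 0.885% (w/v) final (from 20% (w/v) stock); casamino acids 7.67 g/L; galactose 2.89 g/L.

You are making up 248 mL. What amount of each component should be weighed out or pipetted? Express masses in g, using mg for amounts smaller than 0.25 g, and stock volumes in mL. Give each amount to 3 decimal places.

potassium phosphate buffer 4.588 mL; kanamycin 0.377 mL; L-arabinose 10.974 mL; casamino acids 1.902 g; galactose 0.717 g

Working volume: 248 mL = 0.248 L.
potassium phosphate buffer: dilute stock: 18.5 mM × 248 mL ÷ 1000 mM = 4.588 mL
kanamycin: C1V1 = C2V2 → 69.7 µg/mL × 248 mL ÷ 45800 µg/mL = 0.377 mL
L-arabinose: dilute stock: 0.885% ÷ 20% × 248 mL = 10.974 mL
casamino acids: 7.67 g/L × 0.248 L = 1.902 g
galactose: 2.89 g/L × 0.248 L = 0.717 g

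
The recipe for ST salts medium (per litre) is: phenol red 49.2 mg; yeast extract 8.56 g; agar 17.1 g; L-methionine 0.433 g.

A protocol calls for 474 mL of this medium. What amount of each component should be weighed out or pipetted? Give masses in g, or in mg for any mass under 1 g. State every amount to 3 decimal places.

Scale factor = 474 mL / 1000 mL = 0.474.
phenol red: 49.2 mg × (474 mL / 1000 mL) = 23.321 mg
yeast extract: 8.56 g × (474 mL / 1000 mL) = 4.057 g
agar: 17.1 g × (474 mL / 1000 mL) = 8.105 g
L-methionine: 0.433 g × (474 mL / 1000 mL) = 0.205242 g = 205.242 mg

phenol red 23.321 mg; yeast extract 4.057 g; agar 8.105 g; L-methionine 205.242 mg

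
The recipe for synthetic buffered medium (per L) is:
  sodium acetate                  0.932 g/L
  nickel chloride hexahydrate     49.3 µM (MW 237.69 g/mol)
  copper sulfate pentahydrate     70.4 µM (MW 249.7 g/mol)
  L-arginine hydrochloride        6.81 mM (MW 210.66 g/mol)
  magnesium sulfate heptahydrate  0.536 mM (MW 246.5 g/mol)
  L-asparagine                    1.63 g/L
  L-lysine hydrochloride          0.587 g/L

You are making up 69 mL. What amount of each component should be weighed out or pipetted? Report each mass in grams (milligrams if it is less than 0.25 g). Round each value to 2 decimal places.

sodium acetate 64.31 mg; nickel chloride hexahydrate 0.81 mg; copper sulfate pentahydrate 1.21 mg; L-arginine hydrochloride 98.99 mg; magnesium sulfate heptahydrate 9.12 mg; L-asparagine 112.47 mg; L-lysine hydrochloride 40.50 mg

Working volume: 69 mL = 0.069 L.
sodium acetate: 0.932 g/L × 0.069 L = 0.064308 g = 64.31 mg
nickel chloride hexahydrate: 49.3 µmol/L × 237.69 g/mol × 0.069 L ÷ 1000 = 0.81 mg
copper sulfate pentahydrate: 70.4 µmol/L × 249.7 g/mol × 0.069 L ÷ 1000 = 1.21 mg
L-arginine hydrochloride: 6.81 mmol/L × 210.66 mg/mmol × 0.069 L = 98.99 mg
magnesium sulfate heptahydrate: 0.536 mmol/L × 246.5 mg/mmol × 0.069 L = 9.12 mg
L-asparagine: 1.63 g/L × 0.069 L = 0.11247 g = 112.47 mg
L-lysine hydrochloride: 0.587 g/L × 0.069 L = 0.040503 g = 40.50 mg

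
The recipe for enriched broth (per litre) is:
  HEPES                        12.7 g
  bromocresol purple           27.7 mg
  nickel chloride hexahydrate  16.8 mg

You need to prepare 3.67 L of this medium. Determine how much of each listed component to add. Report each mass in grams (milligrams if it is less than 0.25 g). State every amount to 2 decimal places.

Ratio of target to recipe volume: 3670 / 1000 = 3.67.
HEPES: 12.7 g × (3670 mL / 1000 mL) = 46.61 g
bromocresol purple: 27.7 mg × (3670 mL / 1000 mL) = 101.66 mg
nickel chloride hexahydrate: 16.8 mg × (3670 mL / 1000 mL) = 61.66 mg

HEPES 46.61 g; bromocresol purple 101.66 mg; nickel chloride hexahydrate 61.66 mg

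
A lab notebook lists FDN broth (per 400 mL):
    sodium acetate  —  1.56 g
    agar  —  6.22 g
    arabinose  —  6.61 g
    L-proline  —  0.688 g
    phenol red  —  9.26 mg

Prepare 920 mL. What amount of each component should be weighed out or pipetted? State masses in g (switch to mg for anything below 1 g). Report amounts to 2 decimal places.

sodium acetate 3.59 g; agar 14.31 g; arabinose 15.20 g; L-proline 1.58 g; phenol red 21.30 mg

Ratio of target to recipe volume: 920 / 400 = 2.3.
sodium acetate: 1.56 g × (920 mL / 400 mL) = 3.59 g
agar: 6.22 g × (920 mL / 400 mL) = 14.31 g
arabinose: 6.61 g × (920 mL / 400 mL) = 15.20 g
L-proline: 0.688 g × (920 mL / 400 mL) = 1.58 g
phenol red: 9.26 mg × (920 mL / 400 mL) = 21.30 mg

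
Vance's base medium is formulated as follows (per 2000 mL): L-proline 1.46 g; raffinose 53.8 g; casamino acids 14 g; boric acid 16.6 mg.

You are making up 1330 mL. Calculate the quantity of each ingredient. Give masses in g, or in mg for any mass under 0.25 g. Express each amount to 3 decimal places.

L-proline 0.971 g; raffinose 35.777 g; casamino acids 9.310 g; boric acid 11.039 mg

Ratio of target to recipe volume: 1330 / 2000 = 0.665.
L-proline: 1.46 g × (1330 mL / 2000 mL) = 0.971 g
raffinose: 53.8 g × (1330 mL / 2000 mL) = 35.777 g
casamino acids: 14 g × (1330 mL / 2000 mL) = 9.310 g
boric acid: 16.6 mg × (1330 mL / 2000 mL) = 11.039 mg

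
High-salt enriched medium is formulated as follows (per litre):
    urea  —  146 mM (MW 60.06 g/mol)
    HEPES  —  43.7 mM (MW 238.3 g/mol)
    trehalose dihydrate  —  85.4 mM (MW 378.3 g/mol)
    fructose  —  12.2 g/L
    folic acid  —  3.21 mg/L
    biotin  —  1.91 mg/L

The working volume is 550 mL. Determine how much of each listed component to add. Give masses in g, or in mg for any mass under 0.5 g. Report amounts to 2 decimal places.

urea 4.82 g; HEPES 5.73 g; trehalose dihydrate 17.77 g; fructose 6.71 g; folic acid 1.77 mg; biotin 1.05 mg

Scale factor relative to 1 L: 0.55.
urea: 146 mmol/L × 60.06 g/mol × 0.55 L ÷ 1000 = 4.82 g
HEPES: 43.7 mmol/L × 238.3 g/mol × 0.55 L ÷ 1000 = 5.73 g
trehalose dihydrate: 85.4 mmol/L × 378.3 g/mol × 0.55 L ÷ 1000 = 17.77 g
fructose: 12.2 g/L × 0.55 L = 6.71 g
folic acid: 3.21 mg/L × 0.55 L = 1.77 mg
biotin: 1.91 mg/L × 0.55 L = 1.05 mg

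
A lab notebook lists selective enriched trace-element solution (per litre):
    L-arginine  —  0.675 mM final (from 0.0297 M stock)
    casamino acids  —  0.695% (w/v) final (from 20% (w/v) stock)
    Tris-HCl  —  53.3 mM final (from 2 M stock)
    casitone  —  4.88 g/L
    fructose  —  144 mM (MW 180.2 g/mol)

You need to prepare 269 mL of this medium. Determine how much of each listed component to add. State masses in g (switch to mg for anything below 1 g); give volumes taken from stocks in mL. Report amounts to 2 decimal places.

L-arginine 6.11 mL; casamino acids 9.35 mL; Tris-HCl 7.17 mL; casitone 1.31 g; fructose 6.98 g

Scale factor relative to 1 L: 0.269.
L-arginine: dilute stock: 0.675 mM × 269 mL ÷ 29.7 mM = 6.11 mL
casamino acids: C1V1 = C2V2 → 0.695% ÷ 20% × 269 mL = 9.35 mL
Tris-HCl: C1V1 = C2V2 → 53.3 mM × 269 mL ÷ 2000 mM = 7.17 mL
casitone: 4.88 g/L × 0.269 L = 1.31 g
fructose: 144 mmol/L × 180.2 g/mol × 0.269 L ÷ 1000 = 6.98 g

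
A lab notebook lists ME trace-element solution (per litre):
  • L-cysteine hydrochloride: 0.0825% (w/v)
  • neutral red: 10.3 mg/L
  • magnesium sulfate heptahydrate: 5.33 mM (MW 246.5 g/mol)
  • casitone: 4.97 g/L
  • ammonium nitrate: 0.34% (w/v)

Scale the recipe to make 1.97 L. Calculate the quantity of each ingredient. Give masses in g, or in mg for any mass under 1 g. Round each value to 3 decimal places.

L-cysteine hydrochloride 1.625 g; neutral red 20.291 mg; magnesium sulfate heptahydrate 2.588 g; casitone 9.791 g; ammonium nitrate 6.698 g

Working volume: 1.97 L.
L-cysteine hydrochloride: 0.0825% w/v = 0.825 g/L → 0.825 × 1.97 L = 1.625 g
neutral red: 10.3 mg/L × 1.97 L = 20.291 mg
magnesium sulfate heptahydrate: 5.33 mmol/L × 246.5 g/mol × 1.97 L ÷ 1000 = 2.588 g
casitone: 4.97 g/L × 1.97 L = 9.791 g
ammonium nitrate: 0.34% w/v = 3.4 g/L → 3.4 × 1.97 L = 6.698 g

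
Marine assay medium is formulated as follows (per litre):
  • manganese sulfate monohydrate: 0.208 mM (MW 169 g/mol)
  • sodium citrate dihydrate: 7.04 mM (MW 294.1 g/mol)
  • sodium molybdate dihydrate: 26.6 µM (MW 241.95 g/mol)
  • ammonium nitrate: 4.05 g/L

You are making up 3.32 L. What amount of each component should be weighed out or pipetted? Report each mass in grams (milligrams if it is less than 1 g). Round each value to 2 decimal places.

Working volume: 3.32 L.
manganese sulfate monohydrate: 0.208 mmol/L × 169 mg/mmol × 3.32 L = 116.70 mg
sodium citrate dihydrate: 7.04 mmol/L × 294.1 g/mol × 3.32 L ÷ 1000 = 6.87 g
sodium molybdate dihydrate: 26.6 µmol/L × 241.95 g/mol × 3.32 L ÷ 1000 = 21.37 mg
ammonium nitrate: 4.05 g/L × 3.32 L = 13.45 g

manganese sulfate monohydrate 116.70 mg; sodium citrate dihydrate 6.87 g; sodium molybdate dihydrate 21.37 mg; ammonium nitrate 13.45 g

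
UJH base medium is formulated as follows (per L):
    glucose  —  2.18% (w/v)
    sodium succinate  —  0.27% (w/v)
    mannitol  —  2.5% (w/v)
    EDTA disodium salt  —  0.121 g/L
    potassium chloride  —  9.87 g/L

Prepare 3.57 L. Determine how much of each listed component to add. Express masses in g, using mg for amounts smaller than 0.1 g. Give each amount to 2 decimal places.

glucose 77.83 g; sodium succinate 9.64 g; mannitol 89.25 g; EDTA disodium salt 0.43 g; potassium chloride 35.24 g

Scale factor relative to 1 L: 3.57.
glucose: 2.18 g per 100 mL × 3570 mL ÷ 100 = 77.83 g
sodium succinate: 0.27% w/v = 2.7 g/L → 2.7 × 3.57 L = 9.64 g
mannitol: 2.5 g per 100 mL × 3570 mL ÷ 100 = 89.25 g
EDTA disodium salt: 0.121 g/L × 3.57 L = 0.43 g
potassium chloride: 9.87 g/L × 3.57 L = 35.24 g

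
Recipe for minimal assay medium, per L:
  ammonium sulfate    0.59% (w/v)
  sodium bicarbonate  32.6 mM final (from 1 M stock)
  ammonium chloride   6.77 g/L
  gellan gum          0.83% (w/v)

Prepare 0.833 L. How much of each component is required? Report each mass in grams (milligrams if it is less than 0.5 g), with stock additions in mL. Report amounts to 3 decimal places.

Working volume: 0.833 L.
ammonium sulfate: 0.59% w/v = 5.9 g/L → 5.9 × 0.833 L = 4.915 g
sodium bicarbonate: dilute stock: 32.6 mM × 833 mL ÷ 1000 mM = 27.156 mL
ammonium chloride: 6.77 g/L × 0.833 L = 5.639 g
gellan gum: 0.83% w/v = 8.3 g/L → 8.3 × 0.833 L = 6.914 g

ammonium sulfate 4.915 g; sodium bicarbonate 27.156 mL; ammonium chloride 5.639 g; gellan gum 6.914 g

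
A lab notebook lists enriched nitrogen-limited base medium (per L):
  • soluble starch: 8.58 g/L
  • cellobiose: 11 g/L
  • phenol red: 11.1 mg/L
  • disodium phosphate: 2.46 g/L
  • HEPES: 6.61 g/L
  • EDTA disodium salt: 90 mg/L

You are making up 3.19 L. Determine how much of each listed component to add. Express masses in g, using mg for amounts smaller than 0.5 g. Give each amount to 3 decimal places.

soluble starch 27.370 g; cellobiose 35.090 g; phenol red 35.409 mg; disodium phosphate 7.847 g; HEPES 21.086 g; EDTA disodium salt 287.100 mg

Working volume: 3.19 L.
soluble starch: 8.58 g/L × 3.19 L = 27.370 g
cellobiose: 11 g/L × 3.19 L = 35.090 g
phenol red: 11.1 mg/L × 3.19 L = 35.409 mg
disodium phosphate: 2.46 g/L × 3.19 L = 7.847 g
HEPES: 6.61 g/L × 3.19 L = 21.086 g
EDTA disodium salt: 90 mg/L × 3.19 L = 287.100 mg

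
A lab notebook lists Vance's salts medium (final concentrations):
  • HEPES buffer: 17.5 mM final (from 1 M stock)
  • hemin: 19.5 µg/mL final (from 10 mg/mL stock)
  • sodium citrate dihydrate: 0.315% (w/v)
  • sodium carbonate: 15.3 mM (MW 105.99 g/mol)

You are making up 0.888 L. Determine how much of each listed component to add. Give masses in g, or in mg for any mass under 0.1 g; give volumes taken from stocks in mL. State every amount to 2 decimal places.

Scale factor relative to 1 L: 0.888.
HEPES buffer: V = C2·V2/C1 = 17.5 mM × 888 mL ÷ 1000 mM = 15.54 mL
hemin: C1V1 = C2V2 → 19.5 µg/mL × 888 mL ÷ 10000 µg/mL = 1.73 mL
sodium citrate dihydrate: 0.315 g per 100 mL × 888 mL ÷ 100 = 2.80 g
sodium carbonate: 15.3 mmol/L × 105.99 g/mol × 0.888 L ÷ 1000 = 1.44 g

HEPES buffer 15.54 mL; hemin 1.73 mL; sodium citrate dihydrate 2.80 g; sodium carbonate 1.44 g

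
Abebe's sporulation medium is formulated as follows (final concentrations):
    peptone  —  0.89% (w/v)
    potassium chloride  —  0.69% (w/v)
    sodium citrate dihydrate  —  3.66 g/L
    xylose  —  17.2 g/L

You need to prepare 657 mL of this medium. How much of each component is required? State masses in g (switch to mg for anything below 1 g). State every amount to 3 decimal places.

Working volume: 657 mL = 0.657 L.
peptone: 0.89 g per 100 mL × 657 mL ÷ 100 = 5.847 g
potassium chloride: 0.69 g per 100 mL × 657 mL ÷ 100 = 4.533 g
sodium citrate dihydrate: 3.66 g/L × 0.657 L = 2.405 g
xylose: 17.2 g/L × 0.657 L = 11.300 g

peptone 5.847 g; potassium chloride 4.533 g; sodium citrate dihydrate 2.405 g; xylose 11.300 g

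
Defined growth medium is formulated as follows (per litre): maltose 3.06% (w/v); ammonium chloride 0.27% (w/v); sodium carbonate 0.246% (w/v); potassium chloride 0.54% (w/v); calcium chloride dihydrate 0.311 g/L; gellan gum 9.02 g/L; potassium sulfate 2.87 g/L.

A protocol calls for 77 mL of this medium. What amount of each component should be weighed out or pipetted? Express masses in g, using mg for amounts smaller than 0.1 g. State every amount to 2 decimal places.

Scale factor relative to 1 L: 0.077.
maltose: 3.06 g per 100 mL × 77 mL ÷ 100 = 2.36 g
ammonium chloride: 0.27% w/v = 2.7 g/L → 2.7 × 0.077 L = 0.21 g
sodium carbonate: 0.246 g per 100 mL × 77 mL ÷ 100 = 0.19 g
potassium chloride: 0.54% w/v = 5.4 g/L → 5.4 × 0.077 L = 0.42 g
calcium chloride dihydrate: 0.311 g/L × 0.077 L = 0.023947 g = 23.95 mg
gellan gum: 9.02 g/L × 0.077 L = 0.69 g
potassium sulfate: 2.87 g/L × 0.077 L = 0.22 g

maltose 2.36 g; ammonium chloride 0.21 g; sodium carbonate 0.19 g; potassium chloride 0.42 g; calcium chloride dihydrate 23.95 mg; gellan gum 0.69 g; potassium sulfate 0.22 g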